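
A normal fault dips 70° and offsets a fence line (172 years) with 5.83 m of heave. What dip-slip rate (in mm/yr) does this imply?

dip-slip = heave / cos(dip) = 5.83 m / cos(70°) = 17.05 m
rate = 17.05 m / 172 years = 0.0991 m/yr = 99.1 mm/yr

99.1 mm/yr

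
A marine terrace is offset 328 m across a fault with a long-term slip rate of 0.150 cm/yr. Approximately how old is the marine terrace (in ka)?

219 ka

age = offset / rate = 328 m / (0.150 cm/yr) = 219000 yr = 219 ka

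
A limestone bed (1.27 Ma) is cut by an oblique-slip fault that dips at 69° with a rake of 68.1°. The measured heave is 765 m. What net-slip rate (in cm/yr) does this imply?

0.181 cm/yr

dip-slip = heave / cos(dip) = 765 / cos(69°) = 2135 m
net slip = dip-slip / sin(rake) = 2135 / sin(68.1°) = 2301 m
rate = 2301 m / 1.27 Ma = 0.00181 m/yr = 0.181 cm/yr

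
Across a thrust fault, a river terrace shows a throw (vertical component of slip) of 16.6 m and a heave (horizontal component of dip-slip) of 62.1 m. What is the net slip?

64.3 m

net slip = √(throw² + heave²) = √(16.6² + 62.1²) = 64.3 m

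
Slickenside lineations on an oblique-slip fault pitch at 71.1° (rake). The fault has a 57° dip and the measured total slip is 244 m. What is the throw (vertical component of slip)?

dip-slip = net slip × sin(rake) = 244 m × sin(71.1°) = 230.8 m
throw = dip-slip × sin(dip) = 230.8 × sin(57°) = 194 m

194 m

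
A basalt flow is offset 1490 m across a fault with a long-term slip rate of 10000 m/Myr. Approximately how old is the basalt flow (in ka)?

age = offset / rate = 1490 m / (10000 m/Myr) = 149000 yr = 149 ka

149 ka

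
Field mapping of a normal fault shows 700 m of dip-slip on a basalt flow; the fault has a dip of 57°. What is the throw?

587 m

throw = dip-slip × sin(dip) = 700 m × sin(57°) = 587 m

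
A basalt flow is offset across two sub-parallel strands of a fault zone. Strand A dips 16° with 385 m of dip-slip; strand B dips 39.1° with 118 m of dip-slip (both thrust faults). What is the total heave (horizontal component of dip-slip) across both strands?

462 m

heave_A = 385 × cos(16°) = 370.1 m
heave_B = 118 × cos(39.1°) = 91.57 m
total = 370.1 + 91.57 = 462 m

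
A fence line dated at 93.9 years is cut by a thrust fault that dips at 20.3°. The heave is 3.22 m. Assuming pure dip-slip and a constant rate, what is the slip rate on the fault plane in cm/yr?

dip-slip = heave / cos(dip) = 3.22 m / cos(20.3°) = 3.433 m
rate = 3.433 m / 93.9 years = 0.0366 m/yr = 3.66 cm/yr

3.66 cm/yr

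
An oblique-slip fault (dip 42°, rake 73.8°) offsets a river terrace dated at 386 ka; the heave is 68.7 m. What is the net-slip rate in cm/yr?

0.0249 cm/yr

dip-slip = heave / cos(dip) = 68.7 / cos(42°) = 92.44 m
net slip = dip-slip / sin(rake) = 92.44 / sin(73.8°) = 96.27 m
rate = 96.27 m / 386 ka = 0.000249 m/yr = 0.0249 cm/yr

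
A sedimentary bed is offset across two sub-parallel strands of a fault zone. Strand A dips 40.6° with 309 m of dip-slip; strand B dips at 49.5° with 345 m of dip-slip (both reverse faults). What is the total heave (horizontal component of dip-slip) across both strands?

459 m

heave_A = 309 × cos(40.6°) = 234.6 m
heave_B = 345 × cos(49.5°) = 224.1 m
total = 234.6 + 224.1 = 459 m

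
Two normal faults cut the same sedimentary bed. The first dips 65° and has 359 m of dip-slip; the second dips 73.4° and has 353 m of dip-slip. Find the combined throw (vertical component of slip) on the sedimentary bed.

throw_A = 359 × sin(65°) = 325.4 m
throw_B = 353 × sin(73.4°) = 338.3 m
total = 325.4 + 338.3 = 664 m

664 m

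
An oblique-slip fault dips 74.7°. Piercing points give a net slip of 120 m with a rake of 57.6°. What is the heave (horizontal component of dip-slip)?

dip-slip = net slip × sin(rake) = 120 m × sin(57.6°) = 101.3 m
heave = dip-slip × cos(dip) = 101.3 × cos(74.7°) = 26.7 m

26.7 m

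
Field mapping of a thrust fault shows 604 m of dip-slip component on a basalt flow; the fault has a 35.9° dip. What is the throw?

throw = dip-slip × sin(dip) = 604 m × sin(35.9°) = 354 m

354 m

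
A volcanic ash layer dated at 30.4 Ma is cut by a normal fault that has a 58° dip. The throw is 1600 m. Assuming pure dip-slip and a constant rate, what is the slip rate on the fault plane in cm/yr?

0.00621 cm/yr

dip-slip = throw / sin(dip) = 1600 m / sin(58°) = 1887 m
rate = 1887 m / 30.4 Ma = 0.0000621 m/yr = 0.00621 cm/yr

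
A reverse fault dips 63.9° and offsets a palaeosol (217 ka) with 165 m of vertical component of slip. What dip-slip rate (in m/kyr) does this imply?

dip-slip = throw / sin(dip) = 165 m / sin(63.9°) = 183.7 m
rate = 183.7 m / 217 ka = 0.000847 m/yr = 0.847 m/kyr

0.847 m/kyr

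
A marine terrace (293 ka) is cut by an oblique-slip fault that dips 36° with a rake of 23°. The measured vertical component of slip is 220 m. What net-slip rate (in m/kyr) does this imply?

dip-slip = throw / sin(dip) = 220 / sin(36°) = 374.3 m
net slip = dip-slip / sin(rake) = 374.3 / sin(23°) = 957.9 m
rate = 957.9 m / 293 ka = 0.00327 m/yr = 3.27 m/kyr

3.27 m/kyr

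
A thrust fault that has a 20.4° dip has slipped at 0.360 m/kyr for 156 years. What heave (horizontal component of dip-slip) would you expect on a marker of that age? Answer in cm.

5.26 cm

dip-slip = rate × time = 0.360 m/kyr × 156 years = 0.05616 m
heave = dip-slip × cos(dip) = 0.05616 × cos(20.4°) = 0.0526 m = 5.26 cm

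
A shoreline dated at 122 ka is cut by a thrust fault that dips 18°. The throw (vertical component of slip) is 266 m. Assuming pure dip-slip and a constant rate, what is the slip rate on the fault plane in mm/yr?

7.06 mm/yr

dip-slip = throw / sin(dip) = 266 m / sin(18°) = 860.8 m
rate = 860.8 m / 122 ka = 0.00706 m/yr = 7.06 mm/yr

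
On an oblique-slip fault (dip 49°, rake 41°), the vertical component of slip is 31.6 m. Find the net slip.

63.8 m

dip-slip = throw / sin(dip) = 31.6 / sin(49°) = 41.87 m
net slip = dip-slip / sin(rake) = 41.87 / sin(41°) = 63.8 m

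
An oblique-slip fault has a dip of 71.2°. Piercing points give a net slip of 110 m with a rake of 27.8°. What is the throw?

dip-slip = net slip × sin(rake) = 110 m × sin(27.8°) = 51.30 m
throw = dip-slip × sin(dip) = 51.30 × sin(71.2°) = 48.6 m

48.6 m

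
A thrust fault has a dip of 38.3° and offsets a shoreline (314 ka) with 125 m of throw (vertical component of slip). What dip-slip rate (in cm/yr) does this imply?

0.0642 cm/yr

dip-slip = throw / sin(dip) = 125 m / sin(38.3°) = 201.7 m
rate = 201.7 m / 314 ka = 0.000642 m/yr = 0.0642 cm/yr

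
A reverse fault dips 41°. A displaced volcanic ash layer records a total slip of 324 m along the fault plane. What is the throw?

213 m

throw = dip-slip × sin(dip) = 324 m × sin(41°) = 213 m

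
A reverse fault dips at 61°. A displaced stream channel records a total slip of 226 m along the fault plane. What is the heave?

heave = dip-slip × cos(dip) = 226 m × cos(61°) = 110 m

110 m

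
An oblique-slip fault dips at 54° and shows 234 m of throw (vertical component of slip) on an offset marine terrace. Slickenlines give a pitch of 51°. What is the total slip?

372 m

dip-slip = throw / sin(dip) = 234 / sin(54°) = 289.2 m
net slip = dip-slip / sin(rake) = 289.2 / sin(51°) = 372 m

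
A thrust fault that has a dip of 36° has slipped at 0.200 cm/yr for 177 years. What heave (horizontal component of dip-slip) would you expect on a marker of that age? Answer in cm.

dip-slip = rate × time = 0.200 cm/yr × 177 years = 0.3540 m
heave = dip-slip × cos(dip) = 0.3540 × cos(36°) = 0.286 m = 28.6 cm

28.6 cm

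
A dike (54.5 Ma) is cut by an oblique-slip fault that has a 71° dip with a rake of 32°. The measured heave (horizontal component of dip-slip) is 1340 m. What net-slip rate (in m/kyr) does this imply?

dip-slip = heave / cos(dip) = 1340 / cos(71°) = 4116 m
net slip = dip-slip / sin(rake) = 4116 / sin(32°) = 7767 m
rate = 7767 m / 54.5 Ma = 0.000143 m/yr = 0.143 m/kyr

0.143 m/kyr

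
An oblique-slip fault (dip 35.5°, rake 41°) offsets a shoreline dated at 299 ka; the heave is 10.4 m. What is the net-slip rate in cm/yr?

dip-slip = heave / cos(dip) = 10.4 / cos(35.5°) = 12.77 m
net slip = dip-slip / sin(rake) = 12.77 / sin(41°) = 19.47 m
rate = 19.47 m / 299 ka = 0.0000651 m/yr = 0.00651 cm/yr

0.00651 cm/yr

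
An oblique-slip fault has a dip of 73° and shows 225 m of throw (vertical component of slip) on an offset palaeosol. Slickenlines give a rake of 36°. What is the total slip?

dip-slip = throw / sin(dip) = 225 / sin(73°) = 235.3 m
net slip = dip-slip / sin(rake) = 235.3 / sin(36°) = 400 m

400 m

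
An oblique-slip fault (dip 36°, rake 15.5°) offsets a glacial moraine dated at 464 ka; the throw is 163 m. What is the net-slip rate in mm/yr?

2.24 mm/yr

dip-slip = throw / sin(dip) = 163 / sin(36°) = 277.3 m
net slip = dip-slip / sin(rake) = 277.3 / sin(15.5°) = 1038 m
rate = 1038 m / 464 ka = 0.00224 m/yr = 2.24 mm/yr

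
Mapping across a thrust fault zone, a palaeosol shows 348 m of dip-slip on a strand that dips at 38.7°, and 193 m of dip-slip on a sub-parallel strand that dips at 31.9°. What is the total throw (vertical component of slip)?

throw_A = 348 × sin(38.7°) = 217.6 m
throw_B = 193 × sin(31.9°) = 102 m
total = 217.6 + 102 = 320 m

320 m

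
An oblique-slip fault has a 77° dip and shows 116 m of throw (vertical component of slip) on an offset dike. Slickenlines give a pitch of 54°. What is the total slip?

dip-slip = throw / sin(dip) = 116 / sin(77°) = 119.1 m
net slip = dip-slip / sin(rake) = 119.1 / sin(54°) = 147 m

147 m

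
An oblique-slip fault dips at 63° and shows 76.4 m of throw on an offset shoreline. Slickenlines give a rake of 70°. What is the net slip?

dip-slip = throw / sin(dip) = 76.4 / sin(63°) = 85.75 m
net slip = dip-slip / sin(rake) = 85.75 / sin(70°) = 91.2 m

91.2 m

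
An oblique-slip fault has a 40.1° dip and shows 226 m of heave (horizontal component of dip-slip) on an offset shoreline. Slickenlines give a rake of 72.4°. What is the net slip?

dip-slip = heave / cos(dip) = 226 / cos(40.1°) = 295.5 m
net slip = dip-slip / sin(rake) = 295.5 / sin(72.4°) = 310 m

310 m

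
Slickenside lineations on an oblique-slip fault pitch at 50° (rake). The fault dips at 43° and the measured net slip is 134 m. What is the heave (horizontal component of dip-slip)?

dip-slip = net slip × sin(rake) = 134 m × sin(50°) = 102.6 m
heave = dip-slip × cos(dip) = 102.6 × cos(43°) = 75.1 m

75.1 m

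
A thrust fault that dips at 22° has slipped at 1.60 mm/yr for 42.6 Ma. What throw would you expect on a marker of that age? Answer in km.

25.5 km

dip-slip = rate × time = 1.60 mm/yr × 42.6 Ma = 68160 m
throw = dip-slip × sin(dip) = 68160 × sin(22°) = 25500 m = 25.5 km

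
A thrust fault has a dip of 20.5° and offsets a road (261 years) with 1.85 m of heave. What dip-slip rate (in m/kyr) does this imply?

dip-slip = heave / cos(dip) = 1.85 m / cos(20.5°) = 1.975 m
rate = 1.975 m / 261 years = 0.00757 m/yr = 7.57 m/kyr

7.57 m/kyr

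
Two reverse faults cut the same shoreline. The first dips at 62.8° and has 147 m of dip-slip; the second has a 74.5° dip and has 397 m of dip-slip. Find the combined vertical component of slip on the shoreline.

throw_A = 147 × sin(62.8°) = 130.7 m
throw_B = 397 × sin(74.5°) = 382.6 m
total = 130.7 + 382.6 = 513 m

513 m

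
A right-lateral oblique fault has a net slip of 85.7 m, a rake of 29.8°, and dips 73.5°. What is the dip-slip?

dip-slip = net slip × sin(rake) = 85.7 m × sin(29.8°) = 42.6 m

42.6 m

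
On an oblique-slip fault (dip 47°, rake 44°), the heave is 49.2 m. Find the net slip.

104 m

dip-slip = heave / cos(dip) = 49.2 / cos(47°) = 72.14 m
net slip = dip-slip / sin(rake) = 72.14 / sin(44°) = 104 m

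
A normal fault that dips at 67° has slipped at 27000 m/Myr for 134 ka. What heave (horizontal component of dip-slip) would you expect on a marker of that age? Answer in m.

1410 m

dip-slip = rate × time = 27000 m/Myr × 134 ka = 3618 m
heave = dip-slip × cos(dip) = 3618 × cos(67°) = 1410 m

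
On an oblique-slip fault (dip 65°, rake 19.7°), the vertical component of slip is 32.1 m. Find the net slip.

105 m

dip-slip = throw / sin(dip) = 32.1 / sin(65°) = 35.42 m
net slip = dip-slip / sin(rake) = 35.42 / sin(19.7°) = 105 m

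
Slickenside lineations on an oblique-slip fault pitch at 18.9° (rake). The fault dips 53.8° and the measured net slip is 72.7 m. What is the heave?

13.9 m

dip-slip = net slip × sin(rake) = 72.7 m × sin(18.9°) = 23.55 m
heave = dip-slip × cos(dip) = 23.55 × cos(53.8°) = 13.9 m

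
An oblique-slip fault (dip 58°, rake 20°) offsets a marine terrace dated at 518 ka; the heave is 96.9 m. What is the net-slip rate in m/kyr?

dip-slip = heave / cos(dip) = 96.9 / cos(58°) = 182.9 m
net slip = dip-slip / sin(rake) = 182.9 / sin(20°) = 534.6 m
rate = 534.6 m / 518 ka = 0.00103 m/yr = 1.03 m/kyr

1.03 m/kyr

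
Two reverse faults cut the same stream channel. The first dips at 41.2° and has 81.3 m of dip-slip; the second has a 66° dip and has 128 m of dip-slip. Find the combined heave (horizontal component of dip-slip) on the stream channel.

113 m

heave_A = 81.3 × cos(41.2°) = 61.17 m
heave_B = 128 × cos(66°) = 52.06 m
total = 61.17 + 52.06 = 113 m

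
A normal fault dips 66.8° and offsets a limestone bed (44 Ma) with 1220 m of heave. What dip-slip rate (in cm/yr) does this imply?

dip-slip = heave / cos(dip) = 1220 m / cos(66.8°) = 3097 m
rate = 3097 m / 44 Ma = 0.0000704 m/yr = 0.00704 cm/yr

0.00704 cm/yr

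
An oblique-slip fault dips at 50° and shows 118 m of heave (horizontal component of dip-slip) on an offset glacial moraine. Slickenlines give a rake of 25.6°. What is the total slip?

425 m

dip-slip = heave / cos(dip) = 118 / cos(50°) = 183.6 m
net slip = dip-slip / sin(rake) = 183.6 / sin(25.6°) = 425 m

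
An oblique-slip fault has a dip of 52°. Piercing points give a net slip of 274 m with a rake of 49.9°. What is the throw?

dip-slip = net slip × sin(rake) = 274 m × sin(49.9°) = 209.6 m
throw = dip-slip × sin(dip) = 209.6 × sin(52°) = 165 m

165 m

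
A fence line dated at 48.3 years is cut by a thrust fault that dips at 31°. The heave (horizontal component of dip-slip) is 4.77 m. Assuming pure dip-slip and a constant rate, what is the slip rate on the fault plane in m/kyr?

115 m/kyr

dip-slip = heave / cos(dip) = 4.77 m / cos(31°) = 5.565 m
rate = 5.565 m / 48.3 years = 0.115 m/yr = 115 m/kyr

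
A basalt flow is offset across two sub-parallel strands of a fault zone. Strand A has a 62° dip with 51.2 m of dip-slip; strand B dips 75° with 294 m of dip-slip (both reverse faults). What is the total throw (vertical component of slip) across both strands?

329 m

throw_A = 51.2 × sin(62°) = 45.21 m
throw_B = 294 × sin(75°) = 284 m
total = 45.21 + 284 = 329 m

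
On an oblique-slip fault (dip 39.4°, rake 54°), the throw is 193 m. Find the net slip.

376 m

dip-slip = throw / sin(dip) = 193 / sin(39.4°) = 304.1 m
net slip = dip-slip / sin(rake) = 304.1 / sin(54°) = 376 m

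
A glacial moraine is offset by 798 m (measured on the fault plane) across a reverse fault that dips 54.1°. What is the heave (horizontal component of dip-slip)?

468 m

heave = dip-slip × cos(dip) = 798 m × cos(54.1°) = 468 m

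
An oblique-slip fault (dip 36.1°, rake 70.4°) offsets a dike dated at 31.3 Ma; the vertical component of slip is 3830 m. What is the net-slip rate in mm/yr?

0.220 mm/yr

dip-slip = throw / sin(dip) = 3830 / sin(36.1°) = 6500 m
net slip = dip-slip / sin(rake) = 6500 / sin(70.4°) = 6900 m
rate = 6900 m / 31.3 Ma = 0.000220 m/yr = 0.220 mm/yr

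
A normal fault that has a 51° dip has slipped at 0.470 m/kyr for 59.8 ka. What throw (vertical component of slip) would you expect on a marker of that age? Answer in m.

dip-slip = rate × time = 0.470 m/kyr × 59.8 ka = 28.11 m
throw = dip-slip × sin(dip) = 28.11 × sin(51°) = 21.8 m

21.8 m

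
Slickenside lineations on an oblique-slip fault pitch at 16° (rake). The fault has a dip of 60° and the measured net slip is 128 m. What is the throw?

30.6 m

dip-slip = net slip × sin(rake) = 128 m × sin(16°) = 35.28 m
throw = dip-slip × sin(dip) = 35.28 × sin(60°) = 30.6 m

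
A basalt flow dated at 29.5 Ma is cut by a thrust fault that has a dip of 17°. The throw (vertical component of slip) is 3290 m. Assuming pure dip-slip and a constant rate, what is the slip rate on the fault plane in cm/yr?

0.0381 cm/yr

dip-slip = throw / sin(dip) = 3290 m / sin(17°) = 11250 m
rate = 11250 m / 29.5 Ma = 0.000381 m/yr = 0.0381 cm/yr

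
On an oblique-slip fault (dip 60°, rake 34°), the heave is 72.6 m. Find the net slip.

260 m

dip-slip = heave / cos(dip) = 72.6 / cos(60°) = 145.2 m
net slip = dip-slip / sin(rake) = 145.2 / sin(34°) = 260 m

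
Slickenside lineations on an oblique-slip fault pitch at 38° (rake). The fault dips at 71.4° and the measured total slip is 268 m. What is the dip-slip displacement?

dip-slip = net slip × sin(rake) = 268 m × sin(38°) = 165 m

165 m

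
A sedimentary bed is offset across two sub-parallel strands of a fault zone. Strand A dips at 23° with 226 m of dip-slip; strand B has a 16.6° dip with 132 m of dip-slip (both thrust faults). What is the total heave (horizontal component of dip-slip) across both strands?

335 m

heave_A = 226 × cos(23°) = 208 m
heave_B = 132 × cos(16.6°) = 126.5 m
total = 208 + 126.5 = 335 m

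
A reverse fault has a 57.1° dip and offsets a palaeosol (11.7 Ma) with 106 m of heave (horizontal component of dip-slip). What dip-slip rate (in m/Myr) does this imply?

16.7 m/Myr

dip-slip = heave / cos(dip) = 106 m / cos(57.1°) = 195.1 m
rate = 195.1 m / 11.7 Ma = 0.0000167 m/yr = 16.7 m/Myr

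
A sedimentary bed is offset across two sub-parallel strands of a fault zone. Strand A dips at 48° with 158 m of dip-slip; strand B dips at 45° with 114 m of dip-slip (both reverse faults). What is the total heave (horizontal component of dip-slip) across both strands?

186 m

heave_A = 158 × cos(48°) = 105.7 m
heave_B = 114 × cos(45°) = 80.61 m
total = 105.7 + 80.61 = 186 m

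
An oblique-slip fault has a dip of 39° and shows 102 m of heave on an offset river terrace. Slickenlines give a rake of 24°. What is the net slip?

dip-slip = heave / cos(dip) = 102 / cos(39°) = 131.2 m
net slip = dip-slip / sin(rake) = 131.2 / sin(24°) = 323 m

323 m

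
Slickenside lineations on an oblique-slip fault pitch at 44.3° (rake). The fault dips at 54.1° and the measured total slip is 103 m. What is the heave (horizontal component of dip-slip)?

42.2 m

dip-slip = net slip × sin(rake) = 103 m × sin(44.3°) = 71.94 m
heave = dip-slip × cos(dip) = 71.94 × cos(54.1°) = 42.2 m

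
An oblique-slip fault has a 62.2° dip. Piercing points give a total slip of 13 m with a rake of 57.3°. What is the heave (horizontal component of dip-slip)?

dip-slip = net slip × sin(rake) = 13 m × sin(57.3°) = 10.94 m
heave = dip-slip × cos(dip) = 10.94 × cos(62.2°) = 5.10 m

5.10 m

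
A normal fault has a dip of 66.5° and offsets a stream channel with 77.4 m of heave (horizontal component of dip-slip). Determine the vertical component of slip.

178 m

throw = heave × tan(dip) = 77.4 × tan(66.5°) = 178 m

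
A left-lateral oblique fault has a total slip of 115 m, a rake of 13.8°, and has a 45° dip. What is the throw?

dip-slip = net slip × sin(rake) = 115 m × sin(13.8°) = 27.43 m
throw = dip-slip × sin(dip) = 27.43 × sin(45°) = 19.4 m

19.4 m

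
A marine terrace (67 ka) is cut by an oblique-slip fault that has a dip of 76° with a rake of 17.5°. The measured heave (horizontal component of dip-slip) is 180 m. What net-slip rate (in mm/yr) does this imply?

dip-slip = heave / cos(dip) = 180 / cos(76°) = 744 m
net slip = dip-slip / sin(rake) = 744 / sin(17.5°) = 2474 m
rate = 2474 m / 67 ka = 0.0369 m/yr = 36.9 mm/yr

36.9 mm/yr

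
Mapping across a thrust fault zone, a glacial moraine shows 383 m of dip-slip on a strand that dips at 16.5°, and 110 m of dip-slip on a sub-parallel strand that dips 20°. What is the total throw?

146 m

throw_A = 383 × sin(16.5°) = 108.8 m
throw_B = 110 × sin(20°) = 37.62 m
total = 108.8 + 37.62 = 146 m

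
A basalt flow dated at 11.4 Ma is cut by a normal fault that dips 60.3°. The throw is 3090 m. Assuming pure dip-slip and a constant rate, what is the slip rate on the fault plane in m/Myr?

312 m/Myr

dip-slip = throw / sin(dip) = 3090 m / sin(60.3°) = 3557 m
rate = 3557 m / 11.4 Ma = 0.000312 m/yr = 312 m/Myr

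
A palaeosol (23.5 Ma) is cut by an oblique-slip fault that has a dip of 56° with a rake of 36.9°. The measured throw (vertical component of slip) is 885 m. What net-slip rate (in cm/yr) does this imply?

dip-slip = throw / sin(dip) = 885 / sin(56°) = 1068 m
net slip = dip-slip / sin(rake) = 1068 / sin(36.9°) = 1778 m
rate = 1778 m / 23.5 Ma = 0.0000757 m/yr = 0.00757 cm/yr

0.00757 cm/yr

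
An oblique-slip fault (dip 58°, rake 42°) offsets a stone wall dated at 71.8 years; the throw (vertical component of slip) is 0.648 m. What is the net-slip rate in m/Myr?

15900 m/Myr

dip-slip = throw / sin(dip) = 0.648 / sin(58°) = 0.7641 m
net slip = dip-slip / sin(rake) = 0.7641 / sin(42°) = 1.142 m
rate = 1.142 m / 71.8 years = 0.0159 m/yr = 15900 m/Myr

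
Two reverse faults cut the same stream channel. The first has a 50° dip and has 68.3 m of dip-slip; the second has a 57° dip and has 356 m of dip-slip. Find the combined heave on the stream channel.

heave_A = 68.3 × cos(50°) = 43.90 m
heave_B = 356 × cos(57°) = 193.9 m
total = 43.90 + 193.9 = 238 m

238 m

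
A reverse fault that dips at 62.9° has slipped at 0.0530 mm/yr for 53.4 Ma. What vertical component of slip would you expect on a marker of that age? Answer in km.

dip-slip = rate × time = 0.0530 mm/yr × 53.4 Ma = 2830 m
throw = dip-slip × sin(dip) = 2830 × sin(62.9°) = 2520 m = 2.52 km

2.52 km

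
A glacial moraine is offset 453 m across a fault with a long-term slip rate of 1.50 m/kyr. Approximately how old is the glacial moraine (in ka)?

302 ka

age = offset / rate = 453 m / (1.50 m/kyr) = 302000 yr = 302 ka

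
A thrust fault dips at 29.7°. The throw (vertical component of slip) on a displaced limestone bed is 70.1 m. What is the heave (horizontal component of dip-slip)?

heave = throw / tan(dip) = 70.1 / tan(29.7°) = 123 m

123 m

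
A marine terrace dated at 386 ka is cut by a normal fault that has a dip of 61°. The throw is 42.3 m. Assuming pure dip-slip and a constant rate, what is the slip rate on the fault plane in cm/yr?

0.0125 cm/yr

dip-slip = throw / sin(dip) = 42.3 m / sin(61°) = 48.36 m
rate = 48.36 m / 386 ka = 0.000125 m/yr = 0.0125 cm/yr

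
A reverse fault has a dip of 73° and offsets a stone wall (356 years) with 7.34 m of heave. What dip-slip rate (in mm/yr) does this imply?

dip-slip = heave / cos(dip) = 7.34 m / cos(73°) = 25.11 m
rate = 25.11 m / 356 years = 0.0705 m/yr = 70.5 mm/yr

70.5 mm/yr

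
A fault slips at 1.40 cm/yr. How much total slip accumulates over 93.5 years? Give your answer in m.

1.31 m

slip = rate × time = 1.40 cm/yr × 93.5 years = 1.31 m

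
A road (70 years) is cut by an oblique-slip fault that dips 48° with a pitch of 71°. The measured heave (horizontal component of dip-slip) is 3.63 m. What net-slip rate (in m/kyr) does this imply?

dip-slip = heave / cos(dip) = 3.63 / cos(48°) = 5.425 m
net slip = dip-slip / sin(rake) = 5.425 / sin(71°) = 5.738 m
rate = 5.738 m / 70 years = 0.0820 m/yr = 82 m/kyr

82 m/kyr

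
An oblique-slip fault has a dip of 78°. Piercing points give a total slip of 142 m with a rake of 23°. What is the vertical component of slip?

54.3 m

dip-slip = net slip × sin(rake) = 142 m × sin(23°) = 55.48 m
throw = dip-slip × sin(dip) = 55.48 × sin(78°) = 54.3 m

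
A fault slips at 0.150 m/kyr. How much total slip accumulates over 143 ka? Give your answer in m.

21.4 m

slip = rate × time = 0.150 m/kyr × 143 ka = 21.4 m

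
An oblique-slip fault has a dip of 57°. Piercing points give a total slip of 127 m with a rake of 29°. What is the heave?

dip-slip = net slip × sin(rake) = 127 m × sin(29°) = 61.57 m
heave = dip-slip × cos(dip) = 61.57 × cos(57°) = 33.5 m

33.5 m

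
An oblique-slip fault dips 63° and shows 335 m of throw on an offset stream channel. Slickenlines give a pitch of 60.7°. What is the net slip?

431 m

dip-slip = throw / sin(dip) = 335 / sin(63°) = 376 m
net slip = dip-slip / sin(rake) = 376 / sin(60.7°) = 431 m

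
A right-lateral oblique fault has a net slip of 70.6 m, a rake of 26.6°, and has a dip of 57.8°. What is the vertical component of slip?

26.7 m

dip-slip = net slip × sin(rake) = 70.6 m × sin(26.6°) = 31.61 m
throw = dip-slip × sin(dip) = 31.61 × sin(57.8°) = 26.7 m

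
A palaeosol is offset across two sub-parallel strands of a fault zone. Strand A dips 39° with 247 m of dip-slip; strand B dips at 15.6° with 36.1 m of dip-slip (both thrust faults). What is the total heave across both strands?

227 m

heave_A = 247 × cos(39°) = 192 m
heave_B = 36.1 × cos(15.6°) = 34.77 m
total = 192 + 34.77 = 227 m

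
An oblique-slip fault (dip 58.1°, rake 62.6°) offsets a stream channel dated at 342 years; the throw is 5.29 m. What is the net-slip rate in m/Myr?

20500 m/Myr

dip-slip = throw / sin(dip) = 5.29 / sin(58.1°) = 6.231 m
net slip = dip-slip / sin(rake) = 6.231 / sin(62.6°) = 7.018 m
rate = 7.018 m / 342 years = 0.0205 m/yr = 20500 m/Myr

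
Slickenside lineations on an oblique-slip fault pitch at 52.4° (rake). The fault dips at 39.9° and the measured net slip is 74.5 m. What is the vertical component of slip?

37.9 m

dip-slip = net slip × sin(rake) = 74.5 m × sin(52.4°) = 59.03 m
throw = dip-slip × sin(dip) = 59.03 × sin(39.9°) = 37.9 m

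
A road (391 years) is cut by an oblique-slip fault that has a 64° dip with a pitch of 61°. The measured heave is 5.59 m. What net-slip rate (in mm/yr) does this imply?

dip-slip = heave / cos(dip) = 5.59 / cos(64°) = 12.75 m
net slip = dip-slip / sin(rake) = 12.75 / sin(61°) = 14.58 m
rate = 14.58 m / 391 years = 0.0373 m/yr = 37.3 mm/yr

37.3 mm/yr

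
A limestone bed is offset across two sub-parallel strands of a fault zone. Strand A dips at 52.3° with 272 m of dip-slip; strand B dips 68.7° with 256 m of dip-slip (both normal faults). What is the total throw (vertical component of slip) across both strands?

454 m

throw_A = 272 × sin(52.3°) = 215.2 m
throw_B = 256 × sin(68.7°) = 238.5 m
total = 215.2 + 238.5 = 454 m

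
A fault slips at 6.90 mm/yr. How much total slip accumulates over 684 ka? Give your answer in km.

slip = rate × time = 6.90 mm/yr × 684 ka = 4720 m = 4.72 km

4.72 km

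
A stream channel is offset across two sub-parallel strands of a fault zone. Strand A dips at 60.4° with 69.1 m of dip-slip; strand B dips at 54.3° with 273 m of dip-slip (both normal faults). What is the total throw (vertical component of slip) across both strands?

throw_A = 69.1 × sin(60.4°) = 60.08 m
throw_B = 273 × sin(54.3°) = 221.7 m
total = 60.08 + 221.7 = 282 m

282 m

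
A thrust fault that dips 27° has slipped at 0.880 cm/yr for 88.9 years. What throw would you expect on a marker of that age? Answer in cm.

dip-slip = rate × time = 0.880 cm/yr × 88.9 years = 0.7823 m
throw = dip-slip × sin(dip) = 0.7823 × sin(27°) = 0.355 m = 35.5 cm

35.5 cm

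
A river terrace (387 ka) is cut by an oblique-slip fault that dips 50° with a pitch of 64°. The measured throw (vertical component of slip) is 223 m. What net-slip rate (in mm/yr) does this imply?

0.837 mm/yr

dip-slip = throw / sin(dip) = 223 / sin(50°) = 291.1 m
net slip = dip-slip / sin(rake) = 291.1 / sin(64°) = 323.9 m
rate = 323.9 m / 387 ka = 0.000837 m/yr = 0.837 mm/yr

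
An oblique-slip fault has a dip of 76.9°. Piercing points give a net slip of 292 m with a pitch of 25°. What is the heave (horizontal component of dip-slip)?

28 m

dip-slip = net slip × sin(rake) = 292 m × sin(25°) = 123.4 m
heave = dip-slip × cos(dip) = 123.4 × cos(76.9°) = 28 m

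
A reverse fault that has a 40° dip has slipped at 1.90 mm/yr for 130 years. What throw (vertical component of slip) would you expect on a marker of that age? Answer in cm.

dip-slip = rate × time = 1.90 mm/yr × 130 years = 0.2470 m
throw = dip-slip × sin(dip) = 0.2470 × sin(40°) = 0.159 m = 15.9 cm

15.9 cm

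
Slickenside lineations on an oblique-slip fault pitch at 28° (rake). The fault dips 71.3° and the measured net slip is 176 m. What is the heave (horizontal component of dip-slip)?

26.5 m

dip-slip = net slip × sin(rake) = 176 m × sin(28°) = 82.63 m
heave = dip-slip × cos(dip) = 82.63 × cos(71.3°) = 26.5 m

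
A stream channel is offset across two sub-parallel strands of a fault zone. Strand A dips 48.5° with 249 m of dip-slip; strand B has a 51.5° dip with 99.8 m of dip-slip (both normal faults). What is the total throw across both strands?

throw_A = 249 × sin(48.5°) = 186.5 m
throw_B = 99.8 × sin(51.5°) = 78.10 m
total = 186.5 + 78.10 = 265 m

265 m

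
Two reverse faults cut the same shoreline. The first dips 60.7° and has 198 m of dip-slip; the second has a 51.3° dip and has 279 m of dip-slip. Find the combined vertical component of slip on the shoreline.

throw_A = 198 × sin(60.7°) = 172.7 m
throw_B = 279 × sin(51.3°) = 217.7 m
total = 172.7 + 217.7 = 390 m

390 m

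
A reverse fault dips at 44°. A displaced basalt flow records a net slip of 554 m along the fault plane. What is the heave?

heave = dip-slip × cos(dip) = 554 m × cos(44°) = 399 m

399 m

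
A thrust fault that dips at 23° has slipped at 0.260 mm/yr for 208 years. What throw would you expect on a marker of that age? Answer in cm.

dip-slip = rate × time = 0.260 mm/yr × 208 years = 0.05408 m
throw = dip-slip × sin(dip) = 0.05408 × sin(23°) = 0.0211 m = 2.11 cm

2.11 cm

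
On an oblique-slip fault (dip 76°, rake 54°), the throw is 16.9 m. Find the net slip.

dip-slip = throw / sin(dip) = 16.9 / sin(76°) = 17.42 m
net slip = dip-slip / sin(rake) = 17.42 / sin(54°) = 21.5 m

21.5 m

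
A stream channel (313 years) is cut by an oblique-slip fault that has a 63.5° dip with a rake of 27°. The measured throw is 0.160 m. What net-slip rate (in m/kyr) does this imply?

1.26 m/kyr

dip-slip = throw / sin(dip) = 0.160 / sin(63.5°) = 0.1788 m
net slip = dip-slip / sin(rake) = 0.1788 / sin(27°) = 0.3938 m
rate = 0.3938 m / 313 years = 0.00126 m/yr = 1.26 m/kyr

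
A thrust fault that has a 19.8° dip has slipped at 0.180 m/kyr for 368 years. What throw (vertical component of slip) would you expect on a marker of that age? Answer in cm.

2.24 cm

dip-slip = rate × time = 0.180 m/kyr × 368 years = 0.06624 m
throw = dip-slip × sin(dip) = 0.06624 × sin(19.8°) = 0.0224 m = 2.24 cm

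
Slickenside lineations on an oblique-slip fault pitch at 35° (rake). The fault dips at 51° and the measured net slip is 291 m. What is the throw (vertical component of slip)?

130 m

dip-slip = net slip × sin(rake) = 291 m × sin(35°) = 166.9 m
throw = dip-slip × sin(dip) = 166.9 × sin(51°) = 130 m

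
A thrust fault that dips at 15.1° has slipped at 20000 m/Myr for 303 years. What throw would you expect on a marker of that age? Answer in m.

1.58 m

dip-slip = rate × time = 20000 m/Myr × 303 years = 6.060 m
throw = dip-slip × sin(dip) = 6.060 × sin(15.1°) = 1.58 m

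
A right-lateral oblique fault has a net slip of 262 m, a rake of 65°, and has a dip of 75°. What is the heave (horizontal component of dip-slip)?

dip-slip = net slip × sin(rake) = 262 m × sin(65°) = 237.5 m
heave = dip-slip × cos(dip) = 237.5 × cos(75°) = 61.5 m

61.5 m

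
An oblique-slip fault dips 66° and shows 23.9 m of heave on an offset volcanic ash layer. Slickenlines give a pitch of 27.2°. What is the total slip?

129 m

dip-slip = heave / cos(dip) = 23.9 / cos(66°) = 58.76 m
net slip = dip-slip / sin(rake) = 58.76 / sin(27.2°) = 129 m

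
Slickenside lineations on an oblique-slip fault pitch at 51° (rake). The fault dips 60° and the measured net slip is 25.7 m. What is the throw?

17.3 m

dip-slip = net slip × sin(rake) = 25.7 m × sin(51°) = 19.97 m
throw = dip-slip × sin(dip) = 19.97 × sin(60°) = 17.3 m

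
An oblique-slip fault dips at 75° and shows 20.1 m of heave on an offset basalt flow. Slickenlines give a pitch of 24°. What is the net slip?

dip-slip = heave / cos(dip) = 20.1 / cos(75°) = 77.66 m
net slip = dip-slip / sin(rake) = 77.66 / sin(24°) = 191 m

191 m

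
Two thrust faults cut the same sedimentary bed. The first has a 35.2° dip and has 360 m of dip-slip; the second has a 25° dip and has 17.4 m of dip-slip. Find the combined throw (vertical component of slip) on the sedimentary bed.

throw_A = 360 × sin(35.2°) = 207.5 m
throw_B = 17.4 × sin(25°) = 7.354 m
total = 207.5 + 7.354 = 215 m

215 m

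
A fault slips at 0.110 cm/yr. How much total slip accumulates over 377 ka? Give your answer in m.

slip = rate × time = 0.110 cm/yr × 377 ka = 415 m

415 m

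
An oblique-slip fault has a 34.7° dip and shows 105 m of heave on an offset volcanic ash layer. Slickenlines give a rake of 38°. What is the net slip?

dip-slip = heave / cos(dip) = 105 / cos(34.7°) = 127.7 m
net slip = dip-slip / sin(rake) = 127.7 / sin(38°) = 207 m

207 m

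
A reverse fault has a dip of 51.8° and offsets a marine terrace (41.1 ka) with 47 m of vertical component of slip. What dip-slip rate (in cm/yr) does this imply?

0.146 cm/yr

dip-slip = throw / sin(dip) = 47 m / sin(51.8°) = 59.81 m
rate = 59.81 m / 41.1 ka = 0.00146 m/yr = 0.146 cm/yr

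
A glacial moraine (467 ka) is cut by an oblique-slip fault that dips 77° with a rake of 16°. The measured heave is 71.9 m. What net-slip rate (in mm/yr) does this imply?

2.48 mm/yr

dip-slip = heave / cos(dip) = 71.9 / cos(77°) = 319.6 m
net slip = dip-slip / sin(rake) = 319.6 / sin(16°) = 1160 m
rate = 1160 m / 467 ka = 0.00248 m/yr = 2.48 mm/yr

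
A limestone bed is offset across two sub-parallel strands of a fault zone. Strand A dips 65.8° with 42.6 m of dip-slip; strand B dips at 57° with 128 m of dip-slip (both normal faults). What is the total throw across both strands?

146 m

throw_A = 42.6 × sin(65.8°) = 38.86 m
throw_B = 128 × sin(57°) = 107.3 m
total = 38.86 + 107.3 = 146 m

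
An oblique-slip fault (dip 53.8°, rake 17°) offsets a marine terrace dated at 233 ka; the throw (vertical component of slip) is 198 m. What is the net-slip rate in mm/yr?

3.60 mm/yr

dip-slip = throw / sin(dip) = 198 / sin(53.8°) = 245.4 m
net slip = dip-slip / sin(rake) = 245.4 / sin(17°) = 839.2 m
rate = 839.2 m / 233 ka = 0.00360 m/yr = 3.60 mm/yr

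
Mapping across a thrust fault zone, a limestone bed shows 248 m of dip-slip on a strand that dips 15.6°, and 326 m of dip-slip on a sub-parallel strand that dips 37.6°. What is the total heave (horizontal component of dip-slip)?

497 m

heave_A = 248 × cos(15.6°) = 238.9 m
heave_B = 326 × cos(37.6°) = 258.3 m
total = 238.9 + 258.3 = 497 m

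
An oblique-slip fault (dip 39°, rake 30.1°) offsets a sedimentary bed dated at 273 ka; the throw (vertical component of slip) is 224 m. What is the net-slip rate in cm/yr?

dip-slip = throw / sin(dip) = 224 / sin(39°) = 355.9 m
net slip = dip-slip / sin(rake) = 355.9 / sin(30.1°) = 709.7 m
rate = 709.7 m / 273 ka = 0.00260 m/yr = 0.260 cm/yr

0.260 cm/yr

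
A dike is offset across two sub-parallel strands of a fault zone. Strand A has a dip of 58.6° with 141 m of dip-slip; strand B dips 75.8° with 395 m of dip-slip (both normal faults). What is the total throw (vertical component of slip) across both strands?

503 m

throw_A = 141 × sin(58.6°) = 120.4 m
throw_B = 395 × sin(75.8°) = 382.9 m
total = 120.4 + 382.9 = 503 m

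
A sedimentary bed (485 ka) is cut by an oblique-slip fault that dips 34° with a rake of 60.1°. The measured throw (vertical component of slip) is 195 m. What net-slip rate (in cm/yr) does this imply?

dip-slip = throw / sin(dip) = 195 / sin(34°) = 348.7 m
net slip = dip-slip / sin(rake) = 348.7 / sin(60.1°) = 402.3 m
rate = 402.3 m / 485 ka = 0.000829 m/yr = 0.0829 cm/yr

0.0829 cm/yr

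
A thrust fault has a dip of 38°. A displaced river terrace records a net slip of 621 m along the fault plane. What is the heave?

489 m

heave = dip-slip × cos(dip) = 621 m × cos(38°) = 489 m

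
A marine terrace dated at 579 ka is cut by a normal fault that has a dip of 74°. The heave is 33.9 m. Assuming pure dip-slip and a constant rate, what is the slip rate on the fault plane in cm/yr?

dip-slip = heave / cos(dip) = 33.9 m / cos(74°) = 123 m
rate = 123 m / 579 ka = 0.000212 m/yr = 0.0212 cm/yr

0.0212 cm/yr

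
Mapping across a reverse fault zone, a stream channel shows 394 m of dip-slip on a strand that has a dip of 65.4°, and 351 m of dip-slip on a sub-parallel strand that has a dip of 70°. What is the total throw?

688 m

throw_A = 394 × sin(65.4°) = 358.2 m
throw_B = 351 × sin(70°) = 329.8 m
total = 358.2 + 329.8 = 688 m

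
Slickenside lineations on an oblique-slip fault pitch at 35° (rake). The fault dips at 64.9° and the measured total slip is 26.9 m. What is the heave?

6.55 m

dip-slip = net slip × sin(rake) = 26.9 m × sin(35°) = 15.43 m
heave = dip-slip × cos(dip) = 15.43 × cos(64.9°) = 6.55 m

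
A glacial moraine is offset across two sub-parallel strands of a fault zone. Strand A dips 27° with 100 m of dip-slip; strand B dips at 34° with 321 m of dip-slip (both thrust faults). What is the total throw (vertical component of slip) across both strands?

225 m

throw_A = 100 × sin(27°) = 45.40 m
throw_B = 321 × sin(34°) = 179.5 m
total = 45.40 + 179.5 = 225 m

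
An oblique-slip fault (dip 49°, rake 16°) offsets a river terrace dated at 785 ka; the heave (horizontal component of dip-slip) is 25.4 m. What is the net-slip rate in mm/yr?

dip-slip = heave / cos(dip) = 25.4 / cos(49°) = 38.72 m
net slip = dip-slip / sin(rake) = 38.72 / sin(16°) = 140.5 m
rate = 140.5 m / 785 ka = 0.000179 m/yr = 0.179 mm/yr

0.179 mm/yr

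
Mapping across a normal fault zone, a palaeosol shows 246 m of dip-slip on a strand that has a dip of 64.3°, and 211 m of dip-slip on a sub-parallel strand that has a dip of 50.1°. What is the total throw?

throw_A = 246 × sin(64.3°) = 221.7 m
throw_B = 211 × sin(50.1°) = 161.9 m
total = 221.7 + 161.9 = 384 m

384 m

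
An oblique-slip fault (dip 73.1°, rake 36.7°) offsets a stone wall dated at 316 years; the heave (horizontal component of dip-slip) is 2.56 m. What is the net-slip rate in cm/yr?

dip-slip = heave / cos(dip) = 2.56 / cos(73.1°) = 8.806 m
net slip = dip-slip / sin(rake) = 8.806 / sin(36.7°) = 14.74 m
rate = 14.74 m / 316 years = 0.0466 m/yr = 4.66 cm/yr

4.66 cm/yr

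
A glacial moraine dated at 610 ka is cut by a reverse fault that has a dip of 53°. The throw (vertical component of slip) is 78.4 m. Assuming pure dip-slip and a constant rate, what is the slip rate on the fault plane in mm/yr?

dip-slip = throw / sin(dip) = 78.4 m / sin(53°) = 98.17 m
rate = 98.17 m / 610 ka = 0.000161 m/yr = 0.161 mm/yr

0.161 mm/yr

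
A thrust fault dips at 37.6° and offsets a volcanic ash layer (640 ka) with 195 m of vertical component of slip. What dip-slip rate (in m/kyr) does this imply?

dip-slip = throw / sin(dip) = 195 m / sin(37.6°) = 319.6 m
rate = 319.6 m / 640 ka = 0.000499 m/yr = 0.499 m/kyr

0.499 m/kyr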